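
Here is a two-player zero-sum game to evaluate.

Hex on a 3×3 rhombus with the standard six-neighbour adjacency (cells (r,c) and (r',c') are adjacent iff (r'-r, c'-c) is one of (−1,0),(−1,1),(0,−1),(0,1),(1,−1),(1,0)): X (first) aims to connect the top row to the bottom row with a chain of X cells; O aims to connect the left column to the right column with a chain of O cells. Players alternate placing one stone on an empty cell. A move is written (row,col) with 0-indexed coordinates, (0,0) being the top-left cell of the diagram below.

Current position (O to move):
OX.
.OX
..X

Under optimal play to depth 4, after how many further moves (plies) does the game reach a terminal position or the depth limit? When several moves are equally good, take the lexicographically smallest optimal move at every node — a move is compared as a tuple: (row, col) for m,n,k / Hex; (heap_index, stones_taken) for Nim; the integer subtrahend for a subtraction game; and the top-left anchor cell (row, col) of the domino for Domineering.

PV length from [OX./.OX/..X]: 3 plies

ply 1, O at OX./.OX/..X | (0,2)=+1→OXO/.OX/..X*; (1,0)=-1→OX./OOX/..X; (2,0)=-1→OX./.OX/O.X; (2,1)=-1→OX./.OX/.OX
ply 2, X at OXO/.OX/..X | (1,0)=-1→OXO/XOX/..X*; (2,0)=-1→OXO/.OX/X.X; (2,1)=-1→OXO/.OX/.XX
ply 3, O at OXO/XOX/..X | (2,0)=+1→OXO/XOX/O.X*; (2,1)=-1→OXO/XOX/.OX
ply 4: OXO/XOX/O.X is terminal -1 (X); from OX./.OX/..X depth 4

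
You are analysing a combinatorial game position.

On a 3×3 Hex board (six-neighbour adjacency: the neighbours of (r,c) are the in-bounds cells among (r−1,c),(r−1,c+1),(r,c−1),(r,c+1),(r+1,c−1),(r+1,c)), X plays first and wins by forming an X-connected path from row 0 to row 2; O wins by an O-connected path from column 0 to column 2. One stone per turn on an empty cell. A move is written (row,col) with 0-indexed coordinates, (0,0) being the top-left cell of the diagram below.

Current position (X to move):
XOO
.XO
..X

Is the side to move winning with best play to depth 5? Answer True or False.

X winning at [XOO/.XO/..X]: True

p1 X@[XOO/.XO/..X]: (1,0)[XOO/XXO/..X]+1* (2,0)[XOO/.XO/X.X]-1 (2,1)[XOO/.XO/.XX]-1
p2 O@[XOO/XXO/..X]: (2,0)[XOO/XXO/O.X]-1* (2,1)[XOO/XXO/.OX]-1
p3 X@[XOO/XXO/O.X]: (2,1)[XOO/XXO/OXX]+1*
p4 O@[XOO/XXO/OXX] terminal -1; root [XOO/.XO/..X] d5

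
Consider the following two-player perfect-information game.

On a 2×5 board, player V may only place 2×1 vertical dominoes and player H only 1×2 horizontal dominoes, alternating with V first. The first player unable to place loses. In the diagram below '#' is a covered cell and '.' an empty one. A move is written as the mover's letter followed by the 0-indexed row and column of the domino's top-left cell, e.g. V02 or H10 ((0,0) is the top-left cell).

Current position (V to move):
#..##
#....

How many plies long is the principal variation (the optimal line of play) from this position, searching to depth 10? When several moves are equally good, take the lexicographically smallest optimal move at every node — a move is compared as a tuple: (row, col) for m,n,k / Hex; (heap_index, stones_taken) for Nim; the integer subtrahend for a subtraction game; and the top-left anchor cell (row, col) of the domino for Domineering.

p1 V@[#..##/#....]: V01[##.##/##...]-1 V02[#.###/#.#..]+1*
p2 H@[#.###/#.#..]: H13[#.###/#.###]-1*
p3 V@[#.###/#.###]: V01[#####/#####]+1*
p4 H@[#####/#####] terminal -1; root [#..##/#....] d10

PV length from [#..##/#....]: 3 plies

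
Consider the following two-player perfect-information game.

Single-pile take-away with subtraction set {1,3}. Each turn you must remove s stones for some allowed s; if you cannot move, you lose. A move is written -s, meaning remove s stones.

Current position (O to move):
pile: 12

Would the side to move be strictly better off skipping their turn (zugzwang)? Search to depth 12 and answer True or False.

zugzwang(12, O) = True

ply 1, O at 12 | -1=-1→11*; -3=-1→9
ply 2, X at 11 | -1=+1→10*; -3=+1→8
ply 3, O at 10 | -1=-1→9*; -3=-1→7
ply 4, X at 9 | -1=+1→8*; -3=+1→6
ply 5, O at 8 | -1=-1→7*; -3=-1→5
ply 6, X at 7 | -1=+1→6*; -3=+1→4
ply 7, O at 6 | -1=-1→5*; -3=-1→3
ply 8, X at 5 | -1=+1→4*; -3=+1→2
ply 9, O at 4 | -1=-1→3*; -3=-1→1
ply 10, X at 3 | -1=+1→2*; -3=+1→0
ply 11, O at 2 | -1=-1→1*
ply 12, X at 1 | -1=+1→0*
ply 13: 0 is terminal -1 (O); from 12 depth 12
pass branch (X moves first from the same position):
  | ply 1, X at 12 | -1=-1→11*; -3=-1→9
  | ply 2, O at 11 | -1=+1→10*; -3=+1→8
  | ply 3, X at 10 | -1=-1→9*; -3=-1→7
  | ply 4, O at 9 | -1=+1→8*; -3=+1→6
  | ply 5, X at 8 | -1=-1→7*; -3=-1→5
  | ply 6, O at 7 | -1=+1→6*; -3=+1→4
  | ply 7, X at 6 | -1=-1→5*; -3=-1→3
  | ply 8, O at 5 | -1=+1→4*; -3=+1→2
  | ply 9, X at 4 | -1=-1→3*; -3=-1→1
  | ply 10, O at 3 | -1=+1→2*; -3=+1→0
  | ply 11, X at 2 | -1=-1→1*
  | ply 12, O at 1 | -1=+1→0*
  | ply 13: 0 is terminal -1 (X); from 12 depth 12
O moving scores -1; O passing scores +1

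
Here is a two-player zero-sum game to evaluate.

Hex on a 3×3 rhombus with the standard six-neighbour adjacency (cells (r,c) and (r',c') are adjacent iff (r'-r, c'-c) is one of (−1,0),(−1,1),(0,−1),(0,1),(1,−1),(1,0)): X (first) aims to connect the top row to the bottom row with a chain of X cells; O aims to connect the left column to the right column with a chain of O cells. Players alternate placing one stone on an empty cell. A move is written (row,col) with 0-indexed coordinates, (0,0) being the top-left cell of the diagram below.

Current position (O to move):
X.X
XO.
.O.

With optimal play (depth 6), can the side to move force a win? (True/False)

p1 O@[X.X/XO./.O.]: (0,1)[XOX/XO./.O.]-1 (1,2)[X.X/XOO/.O.]-1 (2,0)[X.X/XO./OO.]+1* (2,2)[X.X/XO./.OO]-1
p2 X@[X.X/XO./OO.]: (0,1)[XXX/XO./OO.]-1* (1,2)[X.X/XOX/OO.]-1 (2,2)[X.X/XO./OOX]-1
p3 O@[XXX/XO./OO.]: (1,2)[XXX/XOO/OO.]+1* (2,2)[XXX/XO./OOO]+1
p4 X@[XXX/XOO/OO.] terminal -1; root [X.X/XO./.O.] d6

O winning at [X.X/XO./.O.]: True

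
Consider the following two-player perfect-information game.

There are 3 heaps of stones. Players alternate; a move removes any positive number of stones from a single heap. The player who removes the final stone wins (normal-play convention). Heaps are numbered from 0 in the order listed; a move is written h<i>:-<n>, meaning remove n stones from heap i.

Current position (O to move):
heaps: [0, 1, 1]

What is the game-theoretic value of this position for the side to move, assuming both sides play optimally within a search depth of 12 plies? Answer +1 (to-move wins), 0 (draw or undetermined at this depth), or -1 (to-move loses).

ply 1, O at (0,1,1) | h1:-1=-1→(0,0,1)*; h2:-1=-1→(0,1,0)
ply 2, X at (0,0,1) | h2:-1=+1→(0,0,0)*
ply 3: (0,0,0) is terminal -1 (O); from (0,1,1) depth 12

value((0,1,1), O) = -1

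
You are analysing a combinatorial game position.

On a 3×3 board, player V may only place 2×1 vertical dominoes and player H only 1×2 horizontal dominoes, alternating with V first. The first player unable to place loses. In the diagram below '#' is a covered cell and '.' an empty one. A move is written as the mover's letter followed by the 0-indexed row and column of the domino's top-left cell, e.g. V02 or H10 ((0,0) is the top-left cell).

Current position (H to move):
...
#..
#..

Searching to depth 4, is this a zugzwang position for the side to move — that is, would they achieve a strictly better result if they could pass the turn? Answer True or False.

ply 1, H at .../#../#.. | H00=-1→##./#../#..; H01=-1→.##/#../#..; H11=+1→.../###/#..*; H21=-1→.../#../###
ply 2: .../###/#.. is terminal -1 (V); from .../#../#.. depth 4
if H skipped the turn, V would face:
~ ply 1, V at .../#../#.. | V01=+1→.#./##./#..*; V02=+1→..#/#.#/#..; V11=+1→.../##./##.; V12=+1→.../#.#/#.#
~ ply 2, H at .#./##./#.. | H21=-1→.#./##./###*
~ ply 3, V at .#./##./### | V02=+1→.##/###/###*
~ ply 4: .##/###/### is terminal -1 (H); from .../#../#.. depth 4
compare (H): move=+1 vs pass=-1

zugzwang(.../#../#.., H) = False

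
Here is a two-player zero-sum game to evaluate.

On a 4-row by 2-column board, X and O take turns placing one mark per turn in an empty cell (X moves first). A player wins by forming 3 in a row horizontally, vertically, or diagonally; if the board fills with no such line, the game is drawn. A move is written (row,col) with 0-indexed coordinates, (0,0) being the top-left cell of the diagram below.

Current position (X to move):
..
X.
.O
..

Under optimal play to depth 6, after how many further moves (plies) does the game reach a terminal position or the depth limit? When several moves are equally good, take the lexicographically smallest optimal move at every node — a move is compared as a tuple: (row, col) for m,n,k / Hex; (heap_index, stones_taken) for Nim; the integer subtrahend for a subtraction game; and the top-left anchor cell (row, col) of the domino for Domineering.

[../X./.O/..] X move#1: (0,0):+0/X./X./.O/.., (0,1):+0/.X/X./.O/.., (1,1):+0/../XX/.O/.., (2,0):+1/../X./XO/..*, (3,0):+0/../X./.O/X., (3,1):+0/../X./.O/.X
[../X./XO/..] O move#2: (0,0):-1/O./X./XO/..*, (0,1):-1/.O/X./XO/.., (1,1):-1/../XO/XO/.., (3,0):-1/../X./XO/O., (3,1):-1/../X./XO/.O
[O./X./XO/..] X move#3: (0,1):+0/OX/X./XO/.., (1,1):+0/O./XX/XO/.., (3,0):+1/O./X./XO/X.*, (3,1):+0/O./X./XO/.X
[O./X./XO/X.] end (terminal -1, O#4); searched ../X./.O/.. to 6

PV length from [../X./.O/..]: 3 plies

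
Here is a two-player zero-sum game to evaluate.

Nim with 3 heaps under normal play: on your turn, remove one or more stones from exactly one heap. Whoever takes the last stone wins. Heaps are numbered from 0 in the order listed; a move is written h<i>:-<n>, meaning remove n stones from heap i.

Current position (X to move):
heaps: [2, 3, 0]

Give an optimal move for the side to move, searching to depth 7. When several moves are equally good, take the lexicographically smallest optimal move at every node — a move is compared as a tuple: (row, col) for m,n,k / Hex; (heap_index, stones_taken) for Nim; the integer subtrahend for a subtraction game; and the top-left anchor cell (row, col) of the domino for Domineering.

X's best at [(2,3,0)]: h1:-1

p1 X@[(2,3,0)]: h0:-1[(1,3,0)]-1 h0:-2[(0,3,0)]-1 h1:-1[(2,2,0)]+1* h1:-2[(2,1,0)]-1 h1:-3[(2,0,0)]-1
p2 O@[(2,2,0)]: h0:-1[(1,2,0)]-1* h0:-2[(0,2,0)]-1 h1:-1[(2,1,0)]-1 h1:-2[(2,0,0)]-1
p3 X@[(1,2,0)]: h0:-1[(0,2,0)]-1 h1:-1[(1,1,0)]+1* h1:-2[(1,0,0)]-1
p4 O@[(1,1,0)]: h0:-1[(0,1,0)]-1* h1:-1[(1,0,0)]-1
p5 X@[(0,1,0)]: h1:-1[(0,0,0)]+1*
p6 O@[(0,0,0)] terminal -1; root [(2,3,0)] d7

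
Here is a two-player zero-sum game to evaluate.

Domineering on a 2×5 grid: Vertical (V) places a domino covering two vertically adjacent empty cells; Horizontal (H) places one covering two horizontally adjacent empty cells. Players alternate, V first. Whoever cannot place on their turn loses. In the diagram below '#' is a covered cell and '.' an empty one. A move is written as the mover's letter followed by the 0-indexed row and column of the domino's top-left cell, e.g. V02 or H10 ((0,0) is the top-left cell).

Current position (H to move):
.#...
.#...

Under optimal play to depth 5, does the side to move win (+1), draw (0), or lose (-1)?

value(.#.../.#..., H) = -1

ply 1, H at .#.../.#... | H02=-1→.###./.#...*; H03=-1→.#.##/.#...; H12=-1→.#.../.###.; H13=-1→.#.../.#.##
ply 2, V at .###./.#... | V00=-1→####./##...; V04=+1→.####/.#..#*
ply 3, H at .####/.#..# | H12=-1→.####/.####*
ply 4, V at .####/.#### | V00=+1→#####/#####*
ply 5: #####/##### is terminal -1 (H); from .#.../.#... depth 5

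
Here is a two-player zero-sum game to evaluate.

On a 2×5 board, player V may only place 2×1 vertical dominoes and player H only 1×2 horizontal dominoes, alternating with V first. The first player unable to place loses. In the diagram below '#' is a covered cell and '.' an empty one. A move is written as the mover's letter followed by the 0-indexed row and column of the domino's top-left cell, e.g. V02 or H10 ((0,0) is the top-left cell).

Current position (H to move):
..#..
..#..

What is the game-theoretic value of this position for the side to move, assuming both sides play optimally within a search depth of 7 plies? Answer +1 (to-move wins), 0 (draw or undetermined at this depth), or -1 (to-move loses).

value(..#../..#.., H) = -1

p1 H@[..#../..#..]: H00[###../..#..]-1* H03[..###/..#..]-1 H10[..#../###..]-1 H13[..#../..###]-1
p2 V@[###../..#..]: V03[####./..##.]+1* V04[###.#/..#.#]+1
p3 H@[####./..##.]: H10[####./####.]-1*
p4 V@[####./####.]: V04[#####/#####]+1*
p5 H@[#####/#####] terminal -1; root [..#../..#..] d7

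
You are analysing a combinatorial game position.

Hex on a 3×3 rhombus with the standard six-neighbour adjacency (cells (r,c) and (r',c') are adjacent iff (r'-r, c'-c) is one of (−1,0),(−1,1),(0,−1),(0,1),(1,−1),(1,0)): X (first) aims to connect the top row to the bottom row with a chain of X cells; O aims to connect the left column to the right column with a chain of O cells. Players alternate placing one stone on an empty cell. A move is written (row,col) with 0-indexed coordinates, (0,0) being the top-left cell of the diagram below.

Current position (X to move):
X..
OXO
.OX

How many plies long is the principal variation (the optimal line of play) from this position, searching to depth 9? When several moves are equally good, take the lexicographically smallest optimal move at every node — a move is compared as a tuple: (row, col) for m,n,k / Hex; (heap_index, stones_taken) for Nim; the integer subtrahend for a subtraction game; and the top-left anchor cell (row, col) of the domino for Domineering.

PV length from [X../OXO/.OX]: 3 plies

ply 1, X at X../OXO/.OX | (0,1)=-1→XX./OXO/.OX; (0,2)=-1→X.X/OXO/.OX; (2,0)=+1→X../OXO/XOX*
ply 2, O at X../OXO/XOX | (0,1)=-1→XO./OXO/XOX*; (0,2)=-1→X.O/OXO/XOX
ply 3, X at XO./OXO/XOX | (0,2)=+1→XOX/OXO/XOX*
ply 4: XOX/OXO/XOX is terminal -1 (O); from X../OXO/.OX depth 9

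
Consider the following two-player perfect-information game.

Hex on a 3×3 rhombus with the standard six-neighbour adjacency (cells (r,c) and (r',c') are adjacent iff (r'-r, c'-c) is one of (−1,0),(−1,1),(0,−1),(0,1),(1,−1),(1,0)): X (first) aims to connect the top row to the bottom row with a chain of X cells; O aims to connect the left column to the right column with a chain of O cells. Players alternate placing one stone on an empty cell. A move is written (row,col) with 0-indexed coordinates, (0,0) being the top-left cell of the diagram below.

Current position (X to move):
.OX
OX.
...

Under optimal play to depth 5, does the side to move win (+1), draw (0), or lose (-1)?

value(.OX/OX./..., X) = +1

p1 X@[.OX/OX./...]: (0,0)[XOX/OX./...]+1* (1,2)[.OX/OXX/...]+1 (2,0)[.OX/OX./X..]+1 (2,1)[.OX/OX./.X.]+1 (2,2)[.OX/OX./..X]+1
p2 O@[XOX/OX./...]: (1,2)[XOX/OXO/...]-1* (2,0)[XOX/OX./O..]-1 (2,1)[XOX/OX./.O.]-1 (2,2)[XOX/OX./..O]-1
p3 X@[XOX/OXO/...]: (2,0)[XOX/OXO/X..]+1* (2,1)[XOX/OXO/.X.]+1 (2,2)[XOX/OXO/..X]+1
p4 O@[XOX/OXO/X..] terminal -1; root [.OX/OX./...] d5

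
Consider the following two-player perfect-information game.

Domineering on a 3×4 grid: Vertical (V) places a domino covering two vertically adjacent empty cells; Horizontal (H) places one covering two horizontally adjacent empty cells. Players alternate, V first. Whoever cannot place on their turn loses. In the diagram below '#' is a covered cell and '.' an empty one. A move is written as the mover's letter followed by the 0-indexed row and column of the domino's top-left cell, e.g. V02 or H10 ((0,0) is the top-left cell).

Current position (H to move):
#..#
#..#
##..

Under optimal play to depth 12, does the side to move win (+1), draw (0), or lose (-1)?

[#..#/#..#/##..] H move#1: H01:-1/####/#..#/##.., H11:+1/#..#/####/##..*, H22:-1/#..#/#..#/####
[#..#/####/##..] end (terminal -1, V#2); searched #..#/#..#/##.. to 12

value(#..#/#..#/##.., H) = +1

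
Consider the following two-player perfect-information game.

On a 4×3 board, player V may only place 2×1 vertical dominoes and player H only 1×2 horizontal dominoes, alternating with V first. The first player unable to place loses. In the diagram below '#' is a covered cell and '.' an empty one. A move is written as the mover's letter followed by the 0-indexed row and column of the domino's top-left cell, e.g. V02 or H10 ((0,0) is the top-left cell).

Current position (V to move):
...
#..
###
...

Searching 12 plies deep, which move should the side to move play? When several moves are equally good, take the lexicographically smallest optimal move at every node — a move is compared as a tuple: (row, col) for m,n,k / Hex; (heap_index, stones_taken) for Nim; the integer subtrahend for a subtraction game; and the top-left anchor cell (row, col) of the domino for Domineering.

[.../#../###/...] V move#1: V01:+1/.#./##./###/...*, V02:-1/..#/#.#/###/...
[.#./##./###/...] H move#2: H30:-1/.#./##./###/##.*, H31:-1/.#./##./###/.##
[.#./##./###/##.] V move#3: V02:+1/.##/###/###/##.*
[.##/###/###/##.] end (terminal -1, H#4); searched .../#../###/... to 12

V's best at [.../#../###/...]: V01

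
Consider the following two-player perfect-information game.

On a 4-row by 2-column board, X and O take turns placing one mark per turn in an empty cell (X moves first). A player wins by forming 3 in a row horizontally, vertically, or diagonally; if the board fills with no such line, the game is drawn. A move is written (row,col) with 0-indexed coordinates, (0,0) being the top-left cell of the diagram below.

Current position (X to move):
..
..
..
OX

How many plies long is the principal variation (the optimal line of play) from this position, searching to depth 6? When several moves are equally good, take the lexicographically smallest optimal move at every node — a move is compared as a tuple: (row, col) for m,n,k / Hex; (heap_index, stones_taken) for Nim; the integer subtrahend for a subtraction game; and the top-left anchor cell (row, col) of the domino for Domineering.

PV length from [../../../OX]: 6 plies

ply 1, X at ../../../OX | (0,0)=+0→X./../../OX*; (0,1)=+0→.X/../../OX; (1,0)=+0→../X./../OX; (1,1)=+0→../.X/../OX; (2,0)=+0→../../X./OX; (2,1)=+0→../../.X/OX
ply 2, O at X./../../OX | (0,1)=+0→XO/../../OX*; (1,0)=+0→X./O./../OX; (1,1)=+0→X./.O/../OX; (2,0)=+0→X./../O./OX; (2,1)=+0→X./../.O/OX
ply 3, X at XO/../../OX | (1,0)=+0→XO/X./../OX*; (1,1)=+0→XO/.X/../OX; (2,0)=+0→XO/../X./OX; (2,1)=+0→XO/../.X/OX
ply 4, O at XO/X./../OX | (1,1)=-1→XO/XO/../OX; (2,0)=+0→XO/X./O./OX*; (2,1)=-1→XO/X./.O/OX
ply 5, X at XO/X./O./OX | (1,1)=+0→XO/XX/O./OX*; (2,1)=+0→XO/X./OX/OX
ply 6, O at XO/XX/O./OX | (2,1)=+0→XO/XX/OO/OX*
ply 7: XO/XX/OO/OX is terminal +0 (X); from ../../../OX depth 6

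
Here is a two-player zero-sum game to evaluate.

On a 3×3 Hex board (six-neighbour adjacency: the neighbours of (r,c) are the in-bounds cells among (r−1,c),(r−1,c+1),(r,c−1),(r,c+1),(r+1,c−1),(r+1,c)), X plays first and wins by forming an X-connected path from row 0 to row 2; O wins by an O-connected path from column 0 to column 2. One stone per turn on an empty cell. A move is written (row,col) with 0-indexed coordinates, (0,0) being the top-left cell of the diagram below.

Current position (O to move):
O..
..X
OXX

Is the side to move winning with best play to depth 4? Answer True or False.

[O../..X/OXX] O move#1: (0,1):-1/OO./..X/OXX, (0,2):+1/O.O/..X/OXX*, (1,0):-1/O../O.X/OXX, (1,1):-1/O../.OX/OXX
[O.O/..X/OXX] X move#2: (0,1):-1/OXO/..X/OXX*, (1,0):-1/O.O/X.X/OXX, (1,1):-1/O.O/.XX/OXX
[OXO/..X/OXX] O move#3: (1,0):-1/OXO/O.X/OXX, (1,1):+1/OXO/.OX/OXX*
[OXO/.OX/OXX] end (terminal -1, X#4); searched O../..X/OXX to 4

O winning at [O../..X/OXX]: True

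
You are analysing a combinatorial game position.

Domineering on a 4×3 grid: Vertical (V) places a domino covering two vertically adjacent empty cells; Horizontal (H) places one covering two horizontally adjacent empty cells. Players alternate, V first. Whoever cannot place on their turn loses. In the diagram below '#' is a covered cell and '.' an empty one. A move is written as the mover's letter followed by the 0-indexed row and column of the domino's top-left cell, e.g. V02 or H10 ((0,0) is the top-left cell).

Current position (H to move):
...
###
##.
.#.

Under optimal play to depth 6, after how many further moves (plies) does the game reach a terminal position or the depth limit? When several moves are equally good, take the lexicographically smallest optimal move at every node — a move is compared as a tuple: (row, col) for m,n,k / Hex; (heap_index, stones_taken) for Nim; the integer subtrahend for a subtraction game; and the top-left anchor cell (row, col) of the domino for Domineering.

[.../###/##./.#.] H move#1: H00:-1/##./###/##./.#.*, H01:-1/.##/###/##./.#.
[##./###/##./.#.] V move#2: V22:+1/##./###/###/.##*
[##./###/###/.##] end (terminal -1, H#3); searched .../###/##./.#. to 6

PV length from [.../###/##./.#.]: 2 plies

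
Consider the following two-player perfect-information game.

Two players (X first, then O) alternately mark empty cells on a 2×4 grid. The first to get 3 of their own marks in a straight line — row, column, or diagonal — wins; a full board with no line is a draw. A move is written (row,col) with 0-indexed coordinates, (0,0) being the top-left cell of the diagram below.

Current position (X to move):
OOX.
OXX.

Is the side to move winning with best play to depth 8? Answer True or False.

X winning at [OOX./OXX.]: True

p1 X@[OOX./OXX.]: (0,3)[OOXX/OXX.]+0 (1,3)[OOX./OXXX]+1*
p2 O@[OOX./OXXX] terminal -1; root [OOX./OXX.] d8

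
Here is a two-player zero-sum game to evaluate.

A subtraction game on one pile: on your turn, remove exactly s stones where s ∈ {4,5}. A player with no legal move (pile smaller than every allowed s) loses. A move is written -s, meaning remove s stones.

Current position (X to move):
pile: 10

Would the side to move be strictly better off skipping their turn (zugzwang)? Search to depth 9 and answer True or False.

zugzwang(10, X) = True

ply 1, X at 10 | -4=-1→6*; -5=-1→5
ply 2, O at 6 | -4=+1→2*; -5=+1→1
ply 3: 2 is terminal -1 (X); from 10 depth 9
if X skipped the turn, O would face:
~ ply 1, O at 10 | -4=-1→6*; -5=-1→5
~ ply 2, X at 6 | -4=+1→2*; -5=+1→1
~ ply 3: 2 is terminal -1 (O); from 10 depth 9
compare (X): move=-1 vs pass=+1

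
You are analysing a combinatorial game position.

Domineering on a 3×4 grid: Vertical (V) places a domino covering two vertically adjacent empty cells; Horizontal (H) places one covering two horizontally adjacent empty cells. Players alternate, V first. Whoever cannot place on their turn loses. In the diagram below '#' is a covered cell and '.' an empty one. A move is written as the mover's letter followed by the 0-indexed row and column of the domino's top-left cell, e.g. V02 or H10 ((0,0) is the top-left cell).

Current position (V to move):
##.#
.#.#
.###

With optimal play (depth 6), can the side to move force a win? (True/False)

V winning at [##.#/.#.#/.###]: True

[##.#/.#.#/.###] V move#1: V02:+1/####/.###/.###*, V10:+1/##.#/##.#/####
[####/.###/.###] end (terminal -1, H#2); searched ##.#/.#.#/.### to 6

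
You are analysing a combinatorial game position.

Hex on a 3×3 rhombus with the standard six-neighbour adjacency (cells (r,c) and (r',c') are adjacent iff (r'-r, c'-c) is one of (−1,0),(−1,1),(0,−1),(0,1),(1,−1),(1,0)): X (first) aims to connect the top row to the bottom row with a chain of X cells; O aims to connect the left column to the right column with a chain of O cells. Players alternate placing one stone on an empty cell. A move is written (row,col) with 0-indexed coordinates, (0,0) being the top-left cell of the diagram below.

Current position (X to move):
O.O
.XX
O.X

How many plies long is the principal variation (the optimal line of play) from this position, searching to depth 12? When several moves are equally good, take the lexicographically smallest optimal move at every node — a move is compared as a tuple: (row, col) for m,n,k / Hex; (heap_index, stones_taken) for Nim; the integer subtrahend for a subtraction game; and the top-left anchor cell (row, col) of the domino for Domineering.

p1 X@[O.O/.XX/O.X]: (0,1)[OXO/.XX/O.X]+1* (1,0)[O.O/XXX/O.X]-1 (2,1)[O.O/.XX/OXX]-1
p2 O@[OXO/.XX/O.X] terminal -1; root [O.O/.XX/O.X] d12

PV length from [O.O/.XX/O.X]: 1 ply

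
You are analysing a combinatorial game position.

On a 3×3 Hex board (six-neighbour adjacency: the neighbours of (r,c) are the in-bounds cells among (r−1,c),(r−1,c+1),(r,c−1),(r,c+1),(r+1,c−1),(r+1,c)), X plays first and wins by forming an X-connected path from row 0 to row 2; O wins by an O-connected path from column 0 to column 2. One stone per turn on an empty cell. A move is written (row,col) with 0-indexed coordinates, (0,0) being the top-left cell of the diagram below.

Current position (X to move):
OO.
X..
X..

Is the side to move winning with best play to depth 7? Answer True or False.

[OO./X../X..] X move#1: (0,2):+1/OOX/X../X..*, (1,1):-1/OO./XX./X.., (1,2):-1/OO./X.X/X.., (2,1):-1/OO./X../XX., (2,2):-1/OO./X../X.X
[OOX/X../X..] O move#2: (1,1):-1/OOX/XO./X..*, (1,2):-1/OOX/X.O/X.., (2,1):-1/OOX/X../XO., (2,2):-1/OOX/X../X.O
[OOX/XO./X..] X move#3: (1,2):+1/OOX/XOX/X..*, (2,1):-1/OOX/XO./XX., (2,2):-1/OOX/XO./X.X
[OOX/XOX/X..] O move#4: (2,1):-1/OOX/XOX/XO.*, (2,2):-1/OOX/XOX/X.O
[OOX/XOX/XO.] X move#5: (2,2):+1/OOX/XOX/XOX*
[OOX/XOX/XOX] end (terminal -1, O#6); searched OO./X../X.. to 7

X winning at [OO./X../X..]: True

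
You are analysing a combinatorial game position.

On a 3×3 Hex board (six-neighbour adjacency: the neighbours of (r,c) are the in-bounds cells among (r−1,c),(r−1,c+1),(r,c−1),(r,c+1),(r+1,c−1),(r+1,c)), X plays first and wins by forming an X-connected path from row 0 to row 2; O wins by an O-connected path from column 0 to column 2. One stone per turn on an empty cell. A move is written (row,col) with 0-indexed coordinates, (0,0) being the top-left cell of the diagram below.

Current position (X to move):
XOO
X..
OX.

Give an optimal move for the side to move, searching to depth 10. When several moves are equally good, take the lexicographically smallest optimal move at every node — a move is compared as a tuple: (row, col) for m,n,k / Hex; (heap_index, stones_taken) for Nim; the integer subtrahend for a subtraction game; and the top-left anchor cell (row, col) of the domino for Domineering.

[XOO/X../OX.] X move#1: (1,1):+1/XOO/XX./OX.*, (1,2):-1/XOO/X.X/OX., (2,2):-1/XOO/X../OXX
[XOO/XX./OX.] end (terminal -1, O#2); searched XOO/X../OX. to 10

X's best at [XOO/X../OX.]: (1,1)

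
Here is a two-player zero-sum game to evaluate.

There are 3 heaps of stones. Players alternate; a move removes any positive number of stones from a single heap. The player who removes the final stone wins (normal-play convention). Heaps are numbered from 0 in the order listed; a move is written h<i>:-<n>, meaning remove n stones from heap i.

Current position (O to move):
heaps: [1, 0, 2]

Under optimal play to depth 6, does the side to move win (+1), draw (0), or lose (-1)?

p1 O@[(1,0,2)]: h0:-1[(0,0,2)]-1 h2:-1[(1,0,1)]+1* h2:-2[(1,0,0)]-1
p2 X@[(1,0,1)]: h0:-1[(0,0,1)]-1* h2:-1[(1,0,0)]-1
p3 O@[(0,0,1)]: h2:-1[(0,0,0)]+1*
p4 X@[(0,0,0)] terminal -1; root [(1,0,2)] d6

value((1,0,2), O) = +1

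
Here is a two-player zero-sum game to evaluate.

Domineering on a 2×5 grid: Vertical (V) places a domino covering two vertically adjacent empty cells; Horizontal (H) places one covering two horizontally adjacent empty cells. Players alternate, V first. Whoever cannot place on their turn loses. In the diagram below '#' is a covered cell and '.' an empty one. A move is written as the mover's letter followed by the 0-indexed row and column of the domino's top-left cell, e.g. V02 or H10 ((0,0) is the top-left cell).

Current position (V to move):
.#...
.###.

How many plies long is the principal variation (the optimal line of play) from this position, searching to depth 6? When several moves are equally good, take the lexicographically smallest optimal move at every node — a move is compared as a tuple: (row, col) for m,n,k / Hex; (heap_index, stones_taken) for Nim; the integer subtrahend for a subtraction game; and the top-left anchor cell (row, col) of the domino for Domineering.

p1 V@[.#.../.###.]: V00[##.../####.]-1 V04[.#..#/.####]+1*
p2 H@[.#..#/.####]: H02[.####/.####]-1*
p3 V@[.####/.####]: V00[#####/#####]+1*
p4 H@[#####/#####] terminal -1; root [.#.../.###.] d6

PV length from [.#.../.###.]: 3 plies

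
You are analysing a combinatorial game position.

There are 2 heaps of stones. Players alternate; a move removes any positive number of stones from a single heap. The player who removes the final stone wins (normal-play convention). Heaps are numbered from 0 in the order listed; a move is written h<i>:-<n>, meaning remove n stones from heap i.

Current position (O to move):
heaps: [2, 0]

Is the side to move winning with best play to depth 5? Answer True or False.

O winning at [(2,0)]: True

[(2,0)] O move#1: h0:-1:-1/(1,0), h0:-2:+1/(0,0)*
[(0,0)] end (terminal -1, X#2); searched (2,0) to 5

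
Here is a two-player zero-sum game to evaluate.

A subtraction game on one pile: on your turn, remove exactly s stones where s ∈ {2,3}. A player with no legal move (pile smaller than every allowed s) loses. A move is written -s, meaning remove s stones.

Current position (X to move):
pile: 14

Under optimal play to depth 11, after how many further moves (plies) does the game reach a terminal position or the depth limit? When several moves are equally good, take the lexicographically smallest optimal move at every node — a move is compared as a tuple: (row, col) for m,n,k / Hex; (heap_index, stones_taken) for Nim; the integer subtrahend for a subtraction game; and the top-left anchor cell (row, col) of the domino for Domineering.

PV length from [14]: 5 plies

p1 X@[14]: -2[12]-1 -3[11]+1*
p2 O@[11]: -2[9]-1* -3[8]-1
p3 X@[9]: -2[7]-1 -3[6]+1*
p4 O@[6]: -2[4]-1* -3[3]-1
p5 X@[4]: -2[2]-1 -3[1]+1*
p6 O@[1] terminal -1; root [14] d11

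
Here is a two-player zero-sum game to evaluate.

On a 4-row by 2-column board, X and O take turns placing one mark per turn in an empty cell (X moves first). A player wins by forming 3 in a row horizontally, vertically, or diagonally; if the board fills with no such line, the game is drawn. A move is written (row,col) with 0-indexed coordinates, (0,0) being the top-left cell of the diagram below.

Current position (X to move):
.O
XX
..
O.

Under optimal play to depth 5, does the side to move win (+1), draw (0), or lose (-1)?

value(.O/XX/../O., X) = 0

[.O/XX/../O.] X move#1: (0,0):+0/XO/XX/../O.*, (2,0):+0/.O/XX/X./O., (2,1):+0/.O/XX/.X/O., (3,1):+0/.O/XX/../OX
[XO/XX/../O.] O move#2: (2,0):+0/XO/XX/O./O.*, (2,1):-1/XO/XX/.O/O., (3,1):-1/XO/XX/../OO
[XO/XX/O./O.] X move#3: (2,1):+0/XO/XX/OX/O.*, (3,1):+0/XO/XX/O./OX
[XO/XX/OX/O.] O move#4: (3,1):+0/XO/XX/OX/OO*
[XO/XX/OX/OO] end (terminal +0, X#5); searched .O/XX/../O. to 5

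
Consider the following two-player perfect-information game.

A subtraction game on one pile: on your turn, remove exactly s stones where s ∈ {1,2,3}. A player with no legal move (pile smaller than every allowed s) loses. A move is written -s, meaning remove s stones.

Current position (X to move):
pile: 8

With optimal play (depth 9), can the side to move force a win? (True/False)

p1 X@[8]: -1[7]-1* -2[6]-1 -3[5]-1
p2 O@[7]: -1[6]-1 -2[5]-1 -3[4]+1*
p3 X@[4]: -1[3]-1* -2[2]-1 -3[1]-1
p4 O@[3]: -1[2]-1 -2[1]-1 -3[0]+1*
p5 X@[0] terminal -1; root [8] d9

X winning at [8]: False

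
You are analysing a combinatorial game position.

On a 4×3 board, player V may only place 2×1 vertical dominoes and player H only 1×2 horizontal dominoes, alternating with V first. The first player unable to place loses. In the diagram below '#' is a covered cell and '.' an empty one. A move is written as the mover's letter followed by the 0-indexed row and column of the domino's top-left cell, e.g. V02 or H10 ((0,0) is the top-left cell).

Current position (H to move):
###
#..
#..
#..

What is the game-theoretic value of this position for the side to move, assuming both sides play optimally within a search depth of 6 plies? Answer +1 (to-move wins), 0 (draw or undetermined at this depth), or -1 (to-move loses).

p1 H@[###/#../#../#..]: H11[###/###/#../#..]-1 H21[###/#../###/#..]+1* H31[###/#../#../###]-1
p2 V@[###/#../###/#..] terminal -1; root [###/#../#../#..] d6

value(###/#../#../#.., H) = +1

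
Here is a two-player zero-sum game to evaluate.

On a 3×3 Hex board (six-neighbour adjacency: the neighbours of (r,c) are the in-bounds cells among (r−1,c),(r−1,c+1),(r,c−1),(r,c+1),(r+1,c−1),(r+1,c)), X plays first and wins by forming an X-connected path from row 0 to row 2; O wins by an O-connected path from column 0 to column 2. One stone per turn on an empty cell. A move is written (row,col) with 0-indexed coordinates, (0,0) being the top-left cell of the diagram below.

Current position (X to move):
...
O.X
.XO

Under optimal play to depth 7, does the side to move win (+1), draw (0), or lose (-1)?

p1 X@[.../O.X/.XO]: (0,0)[X../O.X/.XO]-1 (0,1)[.X./O.X/.XO]+1* (0,2)[..X/O.X/.XO]+1 (1,1)[.../OXX/.XO]+1 (2,0)[.../O.X/XXO]-1
p2 O@[.X./O.X/.XO]: (0,0)[OX./O.X/.XO]-1* (0,2)[.XO/O.X/.XO]-1 (1,1)[.X./OOX/.XO]-1 (2,0)[.X./O.X/OXO]-1
p3 X@[OX./O.X/.XO]: (0,2)[OXX/O.X/.XO]+1* (1,1)[OX./OXX/.XO]+1 (2,0)[OX./O.X/XXO]+1
p4 O@[OXX/O.X/.XO] terminal -1; root [.../O.X/.XO] d7

value(.../O.X/.XO, X) = +1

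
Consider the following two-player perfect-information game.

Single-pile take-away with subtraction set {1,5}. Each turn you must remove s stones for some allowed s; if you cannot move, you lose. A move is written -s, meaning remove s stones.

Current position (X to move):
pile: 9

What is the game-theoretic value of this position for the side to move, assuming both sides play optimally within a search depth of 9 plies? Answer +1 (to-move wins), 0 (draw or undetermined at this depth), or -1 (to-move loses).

value(9, X) = +1

ply 1, X at 9 | -1=+1→8*; -5=+1→4
ply 2, O at 8 | -1=-1→7*; -5=-1→3
ply 3, X at 7 | -1=+1→6*; -5=+1→2
ply 4, O at 6 | -1=-1→5*; -5=-1→1
ply 5, X at 5 | -1=+1→4*; -5=+1→0
ply 6, O at 4 | -1=-1→3*
ply 7, X at 3 | -1=+1→2*
ply 8, O at 2 | -1=-1→1*
ply 9, X at 1 | -1=+1→0*
ply 10: 0 is terminal -1 (O); from 9 depth 9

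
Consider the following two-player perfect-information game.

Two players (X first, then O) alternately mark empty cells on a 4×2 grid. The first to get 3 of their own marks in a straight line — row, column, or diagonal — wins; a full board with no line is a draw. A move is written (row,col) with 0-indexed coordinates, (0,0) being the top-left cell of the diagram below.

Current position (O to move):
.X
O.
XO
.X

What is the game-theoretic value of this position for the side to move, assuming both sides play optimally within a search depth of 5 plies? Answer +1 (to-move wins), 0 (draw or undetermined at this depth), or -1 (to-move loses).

value(.X/O./XO/.X, O) = 0

ply 1, O at .X/O./XO/.X | (0,0)=+0→OX/O./XO/.X*; (1,1)=+0→.X/OO/XO/.X; (3,0)=+0→.X/O./XO/OX
ply 2, X at OX/O./XO/.X | (1,1)=+0→OX/OX/XO/.X*; (3,0)=+0→OX/O./XO/XX
ply 3, O at OX/OX/XO/.X | (3,0)=+0→OX/OX/XO/OX*
ply 4: OX/OX/XO/OX is terminal +0 (X); from .X/O./XO/.X depth 5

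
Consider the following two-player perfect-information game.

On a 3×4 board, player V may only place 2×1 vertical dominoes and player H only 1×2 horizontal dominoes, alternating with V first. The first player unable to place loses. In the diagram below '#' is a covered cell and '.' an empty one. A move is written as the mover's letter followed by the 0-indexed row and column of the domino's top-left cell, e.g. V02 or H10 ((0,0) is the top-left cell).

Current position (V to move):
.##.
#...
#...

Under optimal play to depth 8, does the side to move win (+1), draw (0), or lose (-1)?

value(.##./#.../#..., V) = +1

p1 V@[.##./#.../#...]: V03[.###/#..#/#...]-1 V11[.##./##../##..]-1 V12[.##./#.#./#.#.]+1* V13[.##./#..#/#..#]-1
p2 H@[.##./#.#./#.#.] terminal -1; root [.##./#.../#...] d8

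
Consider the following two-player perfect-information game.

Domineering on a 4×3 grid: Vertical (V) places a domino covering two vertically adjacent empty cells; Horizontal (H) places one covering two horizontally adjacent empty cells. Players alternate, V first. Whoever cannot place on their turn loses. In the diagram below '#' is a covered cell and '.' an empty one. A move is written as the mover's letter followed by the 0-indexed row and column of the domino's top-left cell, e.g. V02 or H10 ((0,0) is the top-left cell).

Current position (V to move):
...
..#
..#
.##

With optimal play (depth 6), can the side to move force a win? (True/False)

ply 1, V at .../..#/..#/.## | V00=+1→#../#.#/..#/.##*; V01=+1→.#./.##/..#/.##; V10=+1→.../#.#/#.#/.##; V11=+1→.../.##/.##/.##; V20=-1→.../..#/#.#/###
ply 2, H at #../#.#/..#/.## | H01=-1→###/#.#/..#/.##*; H20=-1→#../#.#/###/.##
ply 3, V at ###/#.#/..#/.## | V11=+1→###/###/.##/.##*; V20=+1→###/#.#/#.#/###
ply 4: ###/###/.##/.## is terminal -1 (H); from .../..#/..#/.## depth 6

V winning at [.../..#/..#/.##]: True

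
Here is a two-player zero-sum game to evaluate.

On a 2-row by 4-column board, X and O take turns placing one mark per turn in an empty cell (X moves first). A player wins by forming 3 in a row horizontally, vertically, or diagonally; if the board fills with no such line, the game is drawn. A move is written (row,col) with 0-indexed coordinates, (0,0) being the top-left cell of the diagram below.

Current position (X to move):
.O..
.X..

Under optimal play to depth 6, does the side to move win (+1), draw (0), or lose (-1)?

p1 X@[.O../.X..]: (0,0)[XO../.X..]+0 (0,2)[.OX./.X..]+0 (0,3)[.O.X/.X..]+0 (1,0)[.O../XX..]+0 (1,2)[.O../.XX.]+1* (1,3)[.O../.X.X]+0
p2 O@[.O../.XX.]: (0,0)[OO../.XX.]-1* (0,2)[.OO./.XX.]-1 (0,3)[.O.O/.XX.]-1 (1,0)[.O../OXX.]-1 (1,3)[.O../.XXO]-1
p3 X@[OO../.XX.]: (0,2)[OOX./.XX.]+1* (0,3)[OO.X/.XX.]-1 (1,0)[OO../XXX.]+1 (1,3)[OO../.XXX]+1
p4 O@[OOX./.XX.]: (0,3)[OOXO/.XX.]-1* (1,0)[OOX./OXX.]-1 (1,3)[OOX./.XXO]-1
p5 X@[OOXO/.XX.]: (1,0)[OOXO/XXX.]+1* (1,3)[OOXO/.XXX]+1
p6 O@[OOXO/XXX.] terminal -1; root [.O../.X..] d6

value(.O../.X.., X) = +1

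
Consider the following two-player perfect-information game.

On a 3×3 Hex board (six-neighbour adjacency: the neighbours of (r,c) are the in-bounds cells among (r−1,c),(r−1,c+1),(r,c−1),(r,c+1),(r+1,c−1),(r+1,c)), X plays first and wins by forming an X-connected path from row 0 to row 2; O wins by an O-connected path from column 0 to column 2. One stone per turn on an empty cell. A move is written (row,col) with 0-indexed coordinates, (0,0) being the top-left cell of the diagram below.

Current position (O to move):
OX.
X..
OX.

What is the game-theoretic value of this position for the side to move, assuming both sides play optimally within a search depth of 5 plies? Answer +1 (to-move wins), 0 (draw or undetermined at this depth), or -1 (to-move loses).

value(OX./X../OX., O) = +1

p1 O@[OX./X../OX.]: (0,2)[OXO/X../OX.]-1 (1,1)[OX./XO./OX.]+1* (1,2)[OX./X.O/OX.]-1 (2,2)[OX./X../OXO]-1
p2 X@[OX./XO./OX.]: (0,2)[OXX/XO./OX.]-1* (1,2)[OX./XOX/OX.]-1 (2,2)[OX./XO./OXX]-1
p3 O@[OXX/XO./OX.]: (1,2)[OXX/XOO/OX.]+1* (2,2)[OXX/XO./OXO]-1
p4 X@[OXX/XOO/OX.] terminal -1; root [OX./X../OX.] d5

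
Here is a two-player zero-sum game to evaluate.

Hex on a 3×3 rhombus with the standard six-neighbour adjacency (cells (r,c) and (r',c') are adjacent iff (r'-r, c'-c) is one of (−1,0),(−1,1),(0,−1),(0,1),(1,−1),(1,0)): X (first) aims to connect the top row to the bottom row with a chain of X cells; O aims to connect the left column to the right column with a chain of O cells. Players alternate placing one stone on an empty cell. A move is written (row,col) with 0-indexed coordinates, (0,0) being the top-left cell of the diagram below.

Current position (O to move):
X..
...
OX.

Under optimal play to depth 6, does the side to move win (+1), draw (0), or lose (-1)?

[X../.../OX.] O move#1: (0,1):-1/XO./.../OX., (0,2):-1/X.O/.../OX., (1,0):-1/X../O../OX., (1,1):+1/X../.O./OX.*, (1,2):-1/X../..O/OX., (2,2):-1/X../.../OXO
[X../.O./OX.] X move#2: (0,1):-1/XX./.O./OX.*, (0,2):-1/X.X/.O./OX., (1,0):-1/X../XO./OX., (1,2):-1/X../.OX/OX., (2,2):-1/X../.O./OXX
[XX./.O./OX.] O move#3: (0,2):+1/XXO/.O./OX.*, (1,0):+1/XX./OO./OX., (1,2):+1/XX./.OO/OX., (2,2):+1/XX./.O./OXO
[XXO/.O./OX.] end (terminal -1, X#4); searched X../.../OX. to 6

value(X../.../OX., O) = +1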